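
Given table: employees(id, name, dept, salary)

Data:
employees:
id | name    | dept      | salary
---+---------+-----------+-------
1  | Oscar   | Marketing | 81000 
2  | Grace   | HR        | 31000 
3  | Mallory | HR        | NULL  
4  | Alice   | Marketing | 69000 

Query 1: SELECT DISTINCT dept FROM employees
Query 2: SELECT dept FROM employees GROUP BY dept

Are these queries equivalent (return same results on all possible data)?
Yes, equivalent

Both queries return: [('HR',), ('Marketing',)]

Reason: Both get unique depts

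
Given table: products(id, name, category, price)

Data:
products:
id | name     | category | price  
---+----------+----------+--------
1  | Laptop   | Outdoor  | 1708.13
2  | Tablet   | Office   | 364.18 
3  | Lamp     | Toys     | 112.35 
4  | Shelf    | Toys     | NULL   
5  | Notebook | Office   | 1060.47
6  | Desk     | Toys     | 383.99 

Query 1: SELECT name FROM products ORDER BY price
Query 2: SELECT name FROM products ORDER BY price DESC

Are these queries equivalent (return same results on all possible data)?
No, not equivalent

Query 1 returns: [('Shelf',), ('Lamp',), ('Tablet',), ('Desk',), ('Notebook',), ('Laptop',)]
Query 2 returns: [('Laptop',), ('Notebook',), ('Desk',), ('Tablet',), ('Lamp',), ('Shelf',)]

Reason: ASC vs DESC gives opposite ordering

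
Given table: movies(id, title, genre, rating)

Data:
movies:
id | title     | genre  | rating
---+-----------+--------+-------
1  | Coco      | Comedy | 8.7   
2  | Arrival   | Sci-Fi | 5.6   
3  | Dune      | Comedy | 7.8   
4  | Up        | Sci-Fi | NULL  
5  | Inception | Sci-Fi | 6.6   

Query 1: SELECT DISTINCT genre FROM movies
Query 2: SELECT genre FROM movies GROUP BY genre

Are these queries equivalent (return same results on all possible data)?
Yes, equivalent

Both queries return: [('Comedy',), ('Sci-Fi',)]

Reason: Both get unique genres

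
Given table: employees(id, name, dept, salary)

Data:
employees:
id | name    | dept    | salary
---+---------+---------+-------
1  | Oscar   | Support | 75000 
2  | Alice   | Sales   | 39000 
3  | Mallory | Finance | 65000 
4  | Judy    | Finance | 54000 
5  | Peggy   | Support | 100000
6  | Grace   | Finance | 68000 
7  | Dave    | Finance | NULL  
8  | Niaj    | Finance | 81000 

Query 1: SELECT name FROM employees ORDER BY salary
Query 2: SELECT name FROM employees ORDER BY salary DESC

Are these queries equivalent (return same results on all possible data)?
No, not equivalent

Query 1 returns: [('Dave',), ('Alice',), ('Judy',), ('Mallory',), ('Grace',), ('Oscar',), ('Niaj',), ('Peggy',)]
Query 2 returns: [('Peggy',), ('Niaj',), ('Oscar',), ('Grace',), ('Mallory',), ('Judy',), ('Alice',), ('Dave',)]

Reason: ASC vs DESC gives opposite ordering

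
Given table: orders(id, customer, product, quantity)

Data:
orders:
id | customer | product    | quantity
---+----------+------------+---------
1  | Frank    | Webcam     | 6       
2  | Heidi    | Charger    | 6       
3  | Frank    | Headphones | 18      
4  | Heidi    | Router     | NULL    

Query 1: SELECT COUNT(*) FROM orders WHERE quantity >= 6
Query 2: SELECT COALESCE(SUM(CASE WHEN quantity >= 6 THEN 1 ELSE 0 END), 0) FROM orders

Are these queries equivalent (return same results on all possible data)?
Yes, equivalent

Both queries return: [(3,)]

Reason: COUNT with WHERE vs conditional SUM (COALESCE handles empty-table NULL)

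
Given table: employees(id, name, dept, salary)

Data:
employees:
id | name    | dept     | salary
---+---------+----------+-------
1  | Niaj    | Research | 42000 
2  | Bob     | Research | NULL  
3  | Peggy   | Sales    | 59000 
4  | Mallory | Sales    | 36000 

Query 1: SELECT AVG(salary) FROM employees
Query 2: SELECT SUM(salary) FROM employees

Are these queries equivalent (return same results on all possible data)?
No, not equivalent

Query 1 returns: [(45666.666666666664,)]
Query 2 returns: [(137000,)]

Reason: AVG vs SUM give different aggregate values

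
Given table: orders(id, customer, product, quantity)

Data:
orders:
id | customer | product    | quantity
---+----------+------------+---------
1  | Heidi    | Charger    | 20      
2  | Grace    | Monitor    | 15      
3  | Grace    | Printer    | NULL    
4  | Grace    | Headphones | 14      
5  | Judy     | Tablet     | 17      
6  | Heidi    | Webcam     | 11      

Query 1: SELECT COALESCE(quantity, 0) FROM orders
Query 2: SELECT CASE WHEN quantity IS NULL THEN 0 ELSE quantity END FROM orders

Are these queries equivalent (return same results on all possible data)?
Yes, equivalent

Both queries return: [(0,), (11,), (14,), (15,), (17,), (20,)]

Reason: COALESCE vs CASE for NULL handling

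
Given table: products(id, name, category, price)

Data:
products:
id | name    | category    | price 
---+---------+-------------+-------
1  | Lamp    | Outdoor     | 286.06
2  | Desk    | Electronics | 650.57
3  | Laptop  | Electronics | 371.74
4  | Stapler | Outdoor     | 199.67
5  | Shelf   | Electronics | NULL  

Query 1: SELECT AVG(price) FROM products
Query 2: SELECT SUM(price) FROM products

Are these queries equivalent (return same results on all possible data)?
No, not equivalent

Query 1 returns: [(377.01,)]
Query 2 returns: [(1508.04,)]

Reason: AVG vs SUM give different aggregate values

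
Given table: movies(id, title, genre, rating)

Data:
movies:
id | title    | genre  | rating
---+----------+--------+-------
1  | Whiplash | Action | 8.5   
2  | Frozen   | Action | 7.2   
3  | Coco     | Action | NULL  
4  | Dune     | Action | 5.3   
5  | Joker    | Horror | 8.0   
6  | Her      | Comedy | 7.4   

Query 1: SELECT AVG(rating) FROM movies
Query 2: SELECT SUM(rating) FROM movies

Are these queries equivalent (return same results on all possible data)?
No, not equivalent

Query 1 returns: [(7.279999999999999,)]
Query 2 returns: [(36.4,)]

Reason: AVG vs SUM give different aggregate values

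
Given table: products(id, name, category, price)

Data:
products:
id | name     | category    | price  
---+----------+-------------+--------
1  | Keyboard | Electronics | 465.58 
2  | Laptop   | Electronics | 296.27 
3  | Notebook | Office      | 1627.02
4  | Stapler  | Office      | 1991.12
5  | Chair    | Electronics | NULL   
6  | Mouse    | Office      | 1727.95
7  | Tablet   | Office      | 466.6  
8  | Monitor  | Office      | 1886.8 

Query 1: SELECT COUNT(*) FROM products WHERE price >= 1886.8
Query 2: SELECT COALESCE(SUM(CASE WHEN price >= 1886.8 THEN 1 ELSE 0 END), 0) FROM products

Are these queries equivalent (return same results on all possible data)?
Yes, equivalent

Both queries return: [(2,)]

Reason: COUNT with WHERE vs conditional SUM (COALESCE handles empty-table NULL)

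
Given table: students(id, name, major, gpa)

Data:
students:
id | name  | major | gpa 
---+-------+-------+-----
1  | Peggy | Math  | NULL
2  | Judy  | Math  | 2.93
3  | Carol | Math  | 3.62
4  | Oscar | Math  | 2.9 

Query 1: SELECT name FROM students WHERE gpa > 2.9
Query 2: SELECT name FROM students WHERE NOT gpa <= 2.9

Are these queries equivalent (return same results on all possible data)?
Yes, equivalent

Both queries return: [('Carol',), ('Judy',)]

Reason: Both filter gpa > 2.9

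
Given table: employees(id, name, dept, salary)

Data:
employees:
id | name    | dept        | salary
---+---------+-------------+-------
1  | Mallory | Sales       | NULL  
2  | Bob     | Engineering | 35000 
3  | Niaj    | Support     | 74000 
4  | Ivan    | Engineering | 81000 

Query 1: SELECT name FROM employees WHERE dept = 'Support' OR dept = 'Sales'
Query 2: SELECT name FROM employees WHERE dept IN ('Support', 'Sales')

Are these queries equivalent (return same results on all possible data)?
Yes, equivalent

Both queries return: [('Mallory',), ('Niaj',)]

Reason: OR vs IN are equivalent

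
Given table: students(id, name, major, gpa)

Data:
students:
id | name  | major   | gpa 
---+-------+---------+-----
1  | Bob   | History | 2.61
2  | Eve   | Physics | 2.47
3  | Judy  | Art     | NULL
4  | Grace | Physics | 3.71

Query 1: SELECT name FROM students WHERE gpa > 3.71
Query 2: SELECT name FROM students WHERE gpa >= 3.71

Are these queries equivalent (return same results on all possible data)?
No, not equivalent

Query 1 returns: []
Query 2 returns: [('Grace',)]

Reason: > vs >= gives different results when gpa = 3.71 exists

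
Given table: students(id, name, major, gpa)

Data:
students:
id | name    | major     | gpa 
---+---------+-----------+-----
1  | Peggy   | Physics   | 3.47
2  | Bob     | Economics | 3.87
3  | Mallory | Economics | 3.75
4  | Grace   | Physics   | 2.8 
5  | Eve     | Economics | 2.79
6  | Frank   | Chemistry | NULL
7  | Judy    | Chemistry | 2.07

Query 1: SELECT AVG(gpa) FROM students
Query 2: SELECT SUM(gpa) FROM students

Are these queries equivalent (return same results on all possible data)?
No, not equivalent

Query 1 returns: [(3.125,)]
Query 2 returns: [(18.75,)]

Reason: AVG vs SUM give different aggregate values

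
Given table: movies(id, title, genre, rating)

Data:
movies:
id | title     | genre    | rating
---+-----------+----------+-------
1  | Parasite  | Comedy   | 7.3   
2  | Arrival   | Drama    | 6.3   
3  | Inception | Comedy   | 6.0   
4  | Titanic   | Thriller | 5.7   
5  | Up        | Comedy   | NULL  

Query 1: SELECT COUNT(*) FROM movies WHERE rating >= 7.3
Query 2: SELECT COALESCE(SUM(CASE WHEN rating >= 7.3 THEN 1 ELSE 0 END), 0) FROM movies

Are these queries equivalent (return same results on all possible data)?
Yes, equivalent

Both queries return: [(1,)]

Reason: COUNT with WHERE vs conditional SUM (COALESCE handles empty-table NULL)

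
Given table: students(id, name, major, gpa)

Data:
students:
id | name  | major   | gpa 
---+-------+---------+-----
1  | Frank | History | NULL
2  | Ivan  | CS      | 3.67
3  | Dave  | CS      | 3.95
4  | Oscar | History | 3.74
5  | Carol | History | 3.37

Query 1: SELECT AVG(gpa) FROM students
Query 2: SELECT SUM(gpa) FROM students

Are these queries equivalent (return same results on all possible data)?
No, not equivalent

Query 1 returns: [(3.6825,)]
Query 2 returns: [(14.73,)]

Reason: AVG vs SUM give different aggregate values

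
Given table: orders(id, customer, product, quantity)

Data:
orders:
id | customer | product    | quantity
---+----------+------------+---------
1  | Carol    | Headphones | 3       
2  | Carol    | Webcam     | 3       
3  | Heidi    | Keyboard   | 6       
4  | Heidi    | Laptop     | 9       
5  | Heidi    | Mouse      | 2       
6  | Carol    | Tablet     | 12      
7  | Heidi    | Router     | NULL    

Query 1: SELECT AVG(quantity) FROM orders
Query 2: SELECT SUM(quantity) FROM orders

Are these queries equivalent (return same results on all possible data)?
No, not equivalent

Query 1 returns: [(5.833333333333333,)]
Query 2 returns: [(35,)]

Reason: AVG vs SUM give different aggregate values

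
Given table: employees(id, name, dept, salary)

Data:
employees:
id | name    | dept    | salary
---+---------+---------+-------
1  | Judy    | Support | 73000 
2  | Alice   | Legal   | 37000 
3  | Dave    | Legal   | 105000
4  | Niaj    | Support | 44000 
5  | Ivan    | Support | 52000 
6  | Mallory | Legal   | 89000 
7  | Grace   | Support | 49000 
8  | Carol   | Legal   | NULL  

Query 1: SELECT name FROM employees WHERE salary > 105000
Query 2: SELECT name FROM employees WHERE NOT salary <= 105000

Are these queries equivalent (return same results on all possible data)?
Yes, equivalent

Both queries return: []

Reason: Both filter salary > 105000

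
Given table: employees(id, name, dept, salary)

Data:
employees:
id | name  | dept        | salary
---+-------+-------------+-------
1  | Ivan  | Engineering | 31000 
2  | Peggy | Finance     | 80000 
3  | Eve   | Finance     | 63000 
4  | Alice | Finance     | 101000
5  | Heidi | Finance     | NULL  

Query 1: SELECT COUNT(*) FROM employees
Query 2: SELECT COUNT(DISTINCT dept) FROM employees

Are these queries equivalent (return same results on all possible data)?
No, not equivalent

Query 1 returns: [(5,)]
Query 2 returns: [(2,)]

Reason: COUNT(*) counts rows, COUNT(DISTINCT dept) counts unique depts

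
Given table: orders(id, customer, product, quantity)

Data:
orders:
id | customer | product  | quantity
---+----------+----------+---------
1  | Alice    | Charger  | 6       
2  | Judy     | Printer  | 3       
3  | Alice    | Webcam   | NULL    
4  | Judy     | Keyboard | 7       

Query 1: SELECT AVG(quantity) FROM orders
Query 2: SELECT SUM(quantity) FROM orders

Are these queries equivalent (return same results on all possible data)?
No, not equivalent

Query 1 returns: [(5.333333333333333,)]
Query 2 returns: [(16,)]

Reason: AVG vs SUM give different aggregate values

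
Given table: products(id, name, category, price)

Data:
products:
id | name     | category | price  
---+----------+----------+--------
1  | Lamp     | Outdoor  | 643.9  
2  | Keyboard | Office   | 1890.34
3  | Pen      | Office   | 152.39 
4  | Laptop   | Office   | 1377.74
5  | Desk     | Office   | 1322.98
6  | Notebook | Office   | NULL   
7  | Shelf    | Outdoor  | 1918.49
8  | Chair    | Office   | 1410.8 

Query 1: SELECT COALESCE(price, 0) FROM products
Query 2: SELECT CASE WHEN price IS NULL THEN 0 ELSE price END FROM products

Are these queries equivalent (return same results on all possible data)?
Yes, equivalent

Both queries return: [(0,), (152.39,), (643.9,), (1322.98,), (1377.74,), (1410.8,), (1890.34,), (1918.49,)]

Reason: COALESCE vs CASE for NULL handling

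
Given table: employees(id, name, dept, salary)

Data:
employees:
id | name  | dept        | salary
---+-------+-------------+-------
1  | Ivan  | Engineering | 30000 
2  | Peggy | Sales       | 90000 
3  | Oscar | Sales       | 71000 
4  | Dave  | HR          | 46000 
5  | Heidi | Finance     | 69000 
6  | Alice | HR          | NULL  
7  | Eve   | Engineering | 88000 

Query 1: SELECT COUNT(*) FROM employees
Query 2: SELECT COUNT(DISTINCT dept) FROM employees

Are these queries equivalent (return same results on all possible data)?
No, not equivalent

Query 1 returns: [(7,)]
Query 2 returns: [(4,)]

Reason: COUNT(*) counts rows, COUNT(DISTINCT dept) counts unique depts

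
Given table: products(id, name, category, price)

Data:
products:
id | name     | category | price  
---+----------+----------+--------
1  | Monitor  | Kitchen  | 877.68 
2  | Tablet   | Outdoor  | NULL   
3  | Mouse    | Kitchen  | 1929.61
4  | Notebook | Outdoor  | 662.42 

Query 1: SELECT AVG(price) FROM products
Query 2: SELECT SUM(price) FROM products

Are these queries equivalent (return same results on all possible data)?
No, not equivalent

Query 1 returns: [(1156.57,)]
Query 2 returns: [(3469.71,)]

Reason: AVG vs SUM give different aggregate values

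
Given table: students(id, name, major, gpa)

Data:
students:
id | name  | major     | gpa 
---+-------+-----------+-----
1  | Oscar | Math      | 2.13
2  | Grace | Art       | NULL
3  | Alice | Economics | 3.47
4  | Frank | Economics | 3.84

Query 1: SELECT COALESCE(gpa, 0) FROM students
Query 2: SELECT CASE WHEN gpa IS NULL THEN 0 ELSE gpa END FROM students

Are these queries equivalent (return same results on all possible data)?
Yes, equivalent

Both queries return: [(0,), (2.13,), (3.47,), (3.84,)]

Reason: COALESCE vs CASE for NULL handling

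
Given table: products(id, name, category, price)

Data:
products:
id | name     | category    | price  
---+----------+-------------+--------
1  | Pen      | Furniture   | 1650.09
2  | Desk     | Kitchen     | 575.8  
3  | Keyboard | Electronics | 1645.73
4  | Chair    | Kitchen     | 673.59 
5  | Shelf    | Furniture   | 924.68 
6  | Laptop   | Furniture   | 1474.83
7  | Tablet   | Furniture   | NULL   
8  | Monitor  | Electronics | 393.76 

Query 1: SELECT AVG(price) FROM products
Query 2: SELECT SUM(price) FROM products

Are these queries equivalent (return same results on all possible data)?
No, not equivalent

Query 1 returns: [(1048.3542857142857,)]
Query 2 returns: [(7338.48,)]

Reason: AVG vs SUM give different aggregate values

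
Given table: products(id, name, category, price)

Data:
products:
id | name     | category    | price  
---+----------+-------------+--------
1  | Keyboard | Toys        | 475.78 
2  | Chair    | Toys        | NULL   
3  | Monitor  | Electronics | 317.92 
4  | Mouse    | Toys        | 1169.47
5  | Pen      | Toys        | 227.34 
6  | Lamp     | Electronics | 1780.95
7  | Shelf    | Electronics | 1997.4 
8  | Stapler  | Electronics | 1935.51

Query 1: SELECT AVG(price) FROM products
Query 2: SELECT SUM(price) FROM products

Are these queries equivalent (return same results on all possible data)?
No, not equivalent

Query 1 returns: [(1129.1957142857143,)]
Query 2 returns: [(7904.37,)]

Reason: AVG vs SUM give different aggregate values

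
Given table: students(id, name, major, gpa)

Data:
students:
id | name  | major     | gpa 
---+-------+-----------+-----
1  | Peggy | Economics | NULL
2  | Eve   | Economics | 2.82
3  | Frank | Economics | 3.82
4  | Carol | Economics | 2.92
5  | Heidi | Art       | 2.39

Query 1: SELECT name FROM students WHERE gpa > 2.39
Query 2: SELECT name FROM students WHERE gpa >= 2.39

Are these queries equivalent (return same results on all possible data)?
No, not equivalent

Query 1 returns: [('Eve',), ('Frank',), ('Carol',)]
Query 2 returns: [('Eve',), ('Frank',), ('Carol',), ('Heidi',)]

Reason: > vs >= gives different results when gpa = 2.39 exists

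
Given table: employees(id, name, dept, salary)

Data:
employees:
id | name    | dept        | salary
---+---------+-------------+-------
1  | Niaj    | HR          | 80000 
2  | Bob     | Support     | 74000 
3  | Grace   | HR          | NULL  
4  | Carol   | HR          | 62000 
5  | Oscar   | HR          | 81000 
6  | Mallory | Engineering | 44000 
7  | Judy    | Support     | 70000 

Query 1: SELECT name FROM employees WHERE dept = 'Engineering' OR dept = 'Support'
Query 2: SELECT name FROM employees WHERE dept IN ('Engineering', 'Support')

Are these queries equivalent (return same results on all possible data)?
Yes, equivalent

Both queries return: [('Bob',), ('Judy',), ('Mallory',)]

Reason: OR vs IN are equivalent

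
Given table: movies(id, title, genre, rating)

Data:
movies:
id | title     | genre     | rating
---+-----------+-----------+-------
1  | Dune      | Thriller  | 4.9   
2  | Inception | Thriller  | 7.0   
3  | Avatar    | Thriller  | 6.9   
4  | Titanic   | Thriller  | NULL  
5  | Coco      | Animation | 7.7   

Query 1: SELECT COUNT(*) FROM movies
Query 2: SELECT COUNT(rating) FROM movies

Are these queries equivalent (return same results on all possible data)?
No, not equivalent

Query 1 returns: [(5,)]
Query 2 returns: [(4,)]

Reason: COUNT(*) includes NULLs, COUNT(column) excludes them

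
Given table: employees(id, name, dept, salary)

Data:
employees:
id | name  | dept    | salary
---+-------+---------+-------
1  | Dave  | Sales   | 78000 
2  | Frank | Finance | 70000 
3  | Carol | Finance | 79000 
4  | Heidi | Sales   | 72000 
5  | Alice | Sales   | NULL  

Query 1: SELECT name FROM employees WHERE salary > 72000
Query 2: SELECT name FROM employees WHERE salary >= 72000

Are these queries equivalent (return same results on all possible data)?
No, not equivalent

Query 1 returns: [('Dave',), ('Carol',)]
Query 2 returns: [('Dave',), ('Carol',), ('Heidi',)]

Reason: > vs >= gives different results when salary = 72000 exists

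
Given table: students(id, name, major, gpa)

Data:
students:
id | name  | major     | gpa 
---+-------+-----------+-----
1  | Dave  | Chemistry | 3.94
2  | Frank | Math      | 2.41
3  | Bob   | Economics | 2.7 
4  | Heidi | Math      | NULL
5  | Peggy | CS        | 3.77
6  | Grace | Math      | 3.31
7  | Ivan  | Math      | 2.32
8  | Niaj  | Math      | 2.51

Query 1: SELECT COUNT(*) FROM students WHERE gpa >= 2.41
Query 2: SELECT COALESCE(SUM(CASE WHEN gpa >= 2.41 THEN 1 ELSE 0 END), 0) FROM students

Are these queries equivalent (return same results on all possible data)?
Yes, equivalent

Both queries return: [(6,)]

Reason: COUNT with WHERE vs conditional SUM (COALESCE handles empty-table NULL)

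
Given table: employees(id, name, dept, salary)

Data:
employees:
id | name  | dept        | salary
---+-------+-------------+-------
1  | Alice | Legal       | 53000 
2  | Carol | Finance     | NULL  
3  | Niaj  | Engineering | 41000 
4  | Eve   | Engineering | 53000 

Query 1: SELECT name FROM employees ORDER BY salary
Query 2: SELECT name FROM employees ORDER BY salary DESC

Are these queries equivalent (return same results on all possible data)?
No, not equivalent

Query 1 returns: [('Carol',), ('Niaj',), ('Alice',), ('Eve',)]
Query 2 returns: [('Alice',), ('Eve',), ('Niaj',), ('Carol',)]

Reason: ASC vs DESC gives opposite ordering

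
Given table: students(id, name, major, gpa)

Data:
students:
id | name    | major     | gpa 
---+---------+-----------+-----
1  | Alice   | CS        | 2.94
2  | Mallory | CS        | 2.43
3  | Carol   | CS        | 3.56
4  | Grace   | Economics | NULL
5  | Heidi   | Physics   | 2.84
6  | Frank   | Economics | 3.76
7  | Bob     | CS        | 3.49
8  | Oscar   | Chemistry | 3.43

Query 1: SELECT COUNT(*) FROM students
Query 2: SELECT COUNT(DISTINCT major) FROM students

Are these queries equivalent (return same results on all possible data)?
No, not equivalent

Query 1 returns: [(8,)]
Query 2 returns: [(4,)]

Reason: COUNT(*) counts rows, COUNT(DISTINCT major) counts unique majors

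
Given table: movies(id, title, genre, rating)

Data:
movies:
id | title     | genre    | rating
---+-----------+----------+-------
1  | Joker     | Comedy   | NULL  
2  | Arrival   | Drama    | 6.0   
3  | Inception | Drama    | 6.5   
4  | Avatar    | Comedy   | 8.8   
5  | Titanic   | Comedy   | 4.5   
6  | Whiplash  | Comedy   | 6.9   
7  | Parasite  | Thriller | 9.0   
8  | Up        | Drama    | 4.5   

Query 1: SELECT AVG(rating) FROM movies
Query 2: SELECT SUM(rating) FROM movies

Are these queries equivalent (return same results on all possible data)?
No, not equivalent

Query 1 returns: [(6.6000000000000005,)]
Query 2 returns: [(46.2,)]

Reason: AVG vs SUM give different aggregate values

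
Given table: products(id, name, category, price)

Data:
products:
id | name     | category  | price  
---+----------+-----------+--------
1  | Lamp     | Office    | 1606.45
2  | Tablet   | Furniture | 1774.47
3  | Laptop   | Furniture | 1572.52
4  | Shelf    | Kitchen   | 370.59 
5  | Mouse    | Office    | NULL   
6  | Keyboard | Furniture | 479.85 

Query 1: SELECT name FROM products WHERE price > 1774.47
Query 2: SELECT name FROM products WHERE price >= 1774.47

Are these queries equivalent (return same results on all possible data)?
No, not equivalent

Query 1 returns: []
Query 2 returns: [('Tablet',)]

Reason: > vs >= gives different results when price = 1774.47 exists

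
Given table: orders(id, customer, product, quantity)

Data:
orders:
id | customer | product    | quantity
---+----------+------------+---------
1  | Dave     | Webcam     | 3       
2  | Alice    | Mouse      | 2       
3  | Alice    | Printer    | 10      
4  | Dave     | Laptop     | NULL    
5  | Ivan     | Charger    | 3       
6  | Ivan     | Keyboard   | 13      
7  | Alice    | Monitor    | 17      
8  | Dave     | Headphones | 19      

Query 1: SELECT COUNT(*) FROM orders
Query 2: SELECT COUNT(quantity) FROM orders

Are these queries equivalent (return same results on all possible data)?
No, not equivalent

Query 1 returns: [(8,)]
Query 2 returns: [(7,)]

Reason: COUNT(*) includes NULLs, COUNT(column) excludes them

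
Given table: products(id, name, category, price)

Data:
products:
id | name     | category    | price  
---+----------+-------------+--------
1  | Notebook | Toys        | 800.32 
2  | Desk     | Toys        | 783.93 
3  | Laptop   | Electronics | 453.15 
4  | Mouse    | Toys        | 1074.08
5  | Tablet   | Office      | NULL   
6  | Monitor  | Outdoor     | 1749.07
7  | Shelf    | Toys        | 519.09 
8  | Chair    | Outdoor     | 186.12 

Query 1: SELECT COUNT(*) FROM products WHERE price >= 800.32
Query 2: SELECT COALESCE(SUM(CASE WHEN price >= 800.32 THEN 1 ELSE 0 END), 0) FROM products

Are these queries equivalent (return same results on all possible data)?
Yes, equivalent

Both queries return: [(3,)]

Reason: COUNT with WHERE vs conditional SUM (COALESCE handles empty-table NULL)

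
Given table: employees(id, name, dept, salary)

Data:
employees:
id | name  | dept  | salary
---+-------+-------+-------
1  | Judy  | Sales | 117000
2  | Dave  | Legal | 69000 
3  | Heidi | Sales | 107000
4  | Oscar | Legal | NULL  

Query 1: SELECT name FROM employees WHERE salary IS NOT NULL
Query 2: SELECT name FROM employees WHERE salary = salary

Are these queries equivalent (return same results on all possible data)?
Yes, equivalent

Both queries return: [('Dave',), ('Heidi',), ('Judy',)]

Reason: IS NOT NULL vs self-equality (both exclude NULLs)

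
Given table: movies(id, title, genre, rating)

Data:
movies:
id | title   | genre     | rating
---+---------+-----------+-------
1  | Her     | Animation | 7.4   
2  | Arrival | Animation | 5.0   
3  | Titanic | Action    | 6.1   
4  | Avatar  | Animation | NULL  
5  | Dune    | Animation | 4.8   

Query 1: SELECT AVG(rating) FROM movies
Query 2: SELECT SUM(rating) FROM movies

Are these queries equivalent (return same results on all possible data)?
No, not equivalent

Query 1 returns: [(5.825,)]
Query 2 returns: [(23.3,)]

Reason: AVG vs SUM give different aggregate values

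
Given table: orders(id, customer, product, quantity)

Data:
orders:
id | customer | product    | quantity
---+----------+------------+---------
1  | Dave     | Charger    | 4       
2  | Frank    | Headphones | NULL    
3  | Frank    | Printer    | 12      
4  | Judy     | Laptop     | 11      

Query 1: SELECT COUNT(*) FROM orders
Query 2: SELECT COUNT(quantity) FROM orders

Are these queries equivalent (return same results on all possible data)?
No, not equivalent

Query 1 returns: [(4,)]
Query 2 returns: [(3,)]

Reason: COUNT(*) includes NULLs, COUNT(column) excludes them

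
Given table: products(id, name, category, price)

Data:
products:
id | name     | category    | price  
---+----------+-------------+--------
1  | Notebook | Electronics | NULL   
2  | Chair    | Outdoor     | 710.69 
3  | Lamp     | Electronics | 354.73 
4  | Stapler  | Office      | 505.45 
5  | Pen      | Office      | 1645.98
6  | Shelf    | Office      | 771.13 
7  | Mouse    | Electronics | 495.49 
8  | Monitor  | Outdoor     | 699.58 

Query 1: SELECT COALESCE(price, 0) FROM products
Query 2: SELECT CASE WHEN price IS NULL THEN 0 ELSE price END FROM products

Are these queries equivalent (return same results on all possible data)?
Yes, equivalent

Both queries return: [(0,), (354.73,), (495.49,), (505.45,), (699.58,), (710.69,), (771.13,), (1645.98,)]

Reason: COALESCE vs CASE for NULL handling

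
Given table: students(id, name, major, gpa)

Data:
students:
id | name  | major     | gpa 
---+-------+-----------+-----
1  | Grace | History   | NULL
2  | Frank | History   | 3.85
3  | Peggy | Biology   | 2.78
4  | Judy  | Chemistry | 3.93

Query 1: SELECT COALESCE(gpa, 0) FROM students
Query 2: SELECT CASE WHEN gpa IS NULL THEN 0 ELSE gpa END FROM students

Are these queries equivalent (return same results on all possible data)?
Yes, equivalent

Both queries return: [(0,), (2.78,), (3.85,), (3.93,)]

Reason: COALESCE vs CASE for NULL handling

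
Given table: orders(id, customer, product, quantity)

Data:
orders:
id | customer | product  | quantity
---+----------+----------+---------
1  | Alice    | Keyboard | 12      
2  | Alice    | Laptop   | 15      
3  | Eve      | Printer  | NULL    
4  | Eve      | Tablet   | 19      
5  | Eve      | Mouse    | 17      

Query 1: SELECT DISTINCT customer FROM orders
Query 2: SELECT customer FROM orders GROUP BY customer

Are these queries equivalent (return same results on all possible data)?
Yes, equivalent

Both queries return: [('Alice',), ('Eve',)]

Reason: Both get unique customers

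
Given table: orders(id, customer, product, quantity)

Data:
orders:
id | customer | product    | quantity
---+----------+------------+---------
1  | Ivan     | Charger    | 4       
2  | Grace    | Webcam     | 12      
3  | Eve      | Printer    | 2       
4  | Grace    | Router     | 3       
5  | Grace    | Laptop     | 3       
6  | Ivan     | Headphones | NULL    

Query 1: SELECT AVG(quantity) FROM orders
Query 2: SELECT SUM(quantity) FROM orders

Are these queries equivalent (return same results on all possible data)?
No, not equivalent

Query 1 returns: [(4.8,)]
Query 2 returns: [(24,)]

Reason: AVG vs SUM give different aggregate values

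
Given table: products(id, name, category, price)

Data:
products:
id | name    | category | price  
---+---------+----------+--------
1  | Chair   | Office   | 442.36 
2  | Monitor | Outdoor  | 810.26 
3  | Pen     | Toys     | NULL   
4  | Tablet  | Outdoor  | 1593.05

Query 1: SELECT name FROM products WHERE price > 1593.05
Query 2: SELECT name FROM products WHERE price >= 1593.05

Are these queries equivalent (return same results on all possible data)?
No, not equivalent

Query 1 returns: []
Query 2 returns: [('Tablet',)]

Reason: > vs >= gives different results when price = 1593.05 exists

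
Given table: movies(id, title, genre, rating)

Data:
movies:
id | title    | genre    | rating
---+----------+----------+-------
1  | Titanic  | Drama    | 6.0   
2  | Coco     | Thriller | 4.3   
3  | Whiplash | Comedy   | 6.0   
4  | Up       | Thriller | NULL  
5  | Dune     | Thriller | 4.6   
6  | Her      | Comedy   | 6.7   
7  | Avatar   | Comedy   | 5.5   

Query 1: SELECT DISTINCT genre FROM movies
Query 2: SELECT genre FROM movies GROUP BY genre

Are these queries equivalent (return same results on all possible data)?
Yes, equivalent

Both queries return: [('Comedy',), ('Drama',), ('Thriller',)]

Reason: Both get unique genres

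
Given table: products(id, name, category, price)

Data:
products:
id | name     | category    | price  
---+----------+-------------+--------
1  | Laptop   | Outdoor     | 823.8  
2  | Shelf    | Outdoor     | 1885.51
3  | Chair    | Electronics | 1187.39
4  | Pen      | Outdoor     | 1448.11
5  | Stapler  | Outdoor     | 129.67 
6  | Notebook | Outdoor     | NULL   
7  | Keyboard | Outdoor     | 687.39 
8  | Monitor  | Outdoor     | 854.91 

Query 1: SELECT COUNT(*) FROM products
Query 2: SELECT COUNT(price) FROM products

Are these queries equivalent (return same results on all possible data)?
No, not equivalent

Query 1 returns: [(8,)]
Query 2 returns: [(7,)]

Reason: COUNT(*) includes NULLs, COUNT(column) excludes them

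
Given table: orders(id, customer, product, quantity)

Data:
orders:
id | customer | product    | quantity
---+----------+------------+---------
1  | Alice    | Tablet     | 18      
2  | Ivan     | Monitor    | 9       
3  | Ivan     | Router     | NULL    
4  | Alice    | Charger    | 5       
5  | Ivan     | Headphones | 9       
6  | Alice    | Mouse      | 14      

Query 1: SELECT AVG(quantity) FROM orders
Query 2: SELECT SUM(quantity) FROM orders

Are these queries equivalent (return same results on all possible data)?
No, not equivalent

Query 1 returns: [(11.0,)]
Query 2 returns: [(55,)]

Reason: AVG vs SUM give different aggregate values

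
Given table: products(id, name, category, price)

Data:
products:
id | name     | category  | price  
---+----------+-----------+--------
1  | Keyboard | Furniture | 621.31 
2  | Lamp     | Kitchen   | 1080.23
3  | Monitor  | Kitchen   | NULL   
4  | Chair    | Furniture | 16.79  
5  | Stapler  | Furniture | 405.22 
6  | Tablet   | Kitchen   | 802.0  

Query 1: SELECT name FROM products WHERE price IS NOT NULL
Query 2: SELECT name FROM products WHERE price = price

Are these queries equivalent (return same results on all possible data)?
Yes, equivalent

Both queries return: [('Chair',), ('Keyboard',), ('Lamp',), ('Stapler',), ('Tablet',)]

Reason: IS NOT NULL vs self-equality (both exclude NULLs)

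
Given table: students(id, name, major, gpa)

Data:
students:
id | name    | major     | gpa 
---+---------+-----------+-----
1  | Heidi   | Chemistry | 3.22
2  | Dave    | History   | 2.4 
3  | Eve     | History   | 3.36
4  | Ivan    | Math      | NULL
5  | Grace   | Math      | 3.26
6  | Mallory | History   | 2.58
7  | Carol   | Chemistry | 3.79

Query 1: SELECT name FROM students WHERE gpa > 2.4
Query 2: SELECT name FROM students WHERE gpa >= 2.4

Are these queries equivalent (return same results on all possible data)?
No, not equivalent

Query 1 returns: [('Heidi',), ('Eve',), ('Grace',), ('Mallory',), ('Carol',)]
Query 2 returns: [('Heidi',), ('Dave',), ('Eve',), ('Grace',), ('Mallory',), ('Carol',)]

Reason: > vs >= gives different results when gpa = 2.4 exists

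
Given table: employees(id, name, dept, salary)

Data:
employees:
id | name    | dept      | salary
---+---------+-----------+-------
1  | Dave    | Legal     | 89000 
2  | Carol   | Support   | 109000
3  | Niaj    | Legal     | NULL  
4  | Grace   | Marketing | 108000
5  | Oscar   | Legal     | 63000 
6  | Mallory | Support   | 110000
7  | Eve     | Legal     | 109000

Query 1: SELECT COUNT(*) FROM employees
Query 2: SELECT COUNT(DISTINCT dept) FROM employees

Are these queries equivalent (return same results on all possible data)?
No, not equivalent

Query 1 returns: [(7,)]
Query 2 returns: [(3,)]

Reason: COUNT(*) counts rows, COUNT(DISTINCT dept) counts unique depts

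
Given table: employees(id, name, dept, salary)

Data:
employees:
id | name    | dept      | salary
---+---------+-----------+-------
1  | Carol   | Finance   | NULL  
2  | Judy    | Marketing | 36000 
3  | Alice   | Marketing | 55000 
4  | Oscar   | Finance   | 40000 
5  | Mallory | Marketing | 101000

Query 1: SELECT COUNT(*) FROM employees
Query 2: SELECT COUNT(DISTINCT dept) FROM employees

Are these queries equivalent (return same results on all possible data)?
No, not equivalent

Query 1 returns: [(5,)]
Query 2 returns: [(2,)]

Reason: COUNT(*) counts rows, COUNT(DISTINCT dept) counts unique depts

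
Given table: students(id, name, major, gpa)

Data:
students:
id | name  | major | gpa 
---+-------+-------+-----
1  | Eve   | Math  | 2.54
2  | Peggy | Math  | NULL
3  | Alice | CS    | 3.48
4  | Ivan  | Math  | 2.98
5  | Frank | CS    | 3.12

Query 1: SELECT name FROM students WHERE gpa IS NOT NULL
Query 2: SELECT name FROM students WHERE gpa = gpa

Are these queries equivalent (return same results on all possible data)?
Yes, equivalent

Both queries return: [('Alice',), ('Eve',), ('Frank',), ('Ivan',)]

Reason: IS NOT NULL vs self-equality (both exclude NULLs)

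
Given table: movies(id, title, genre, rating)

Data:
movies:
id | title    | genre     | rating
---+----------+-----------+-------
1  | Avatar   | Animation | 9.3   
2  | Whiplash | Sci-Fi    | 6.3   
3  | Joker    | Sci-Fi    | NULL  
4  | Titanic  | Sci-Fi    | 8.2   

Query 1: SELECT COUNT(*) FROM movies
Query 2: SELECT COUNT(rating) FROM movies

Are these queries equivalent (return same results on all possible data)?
No, not equivalent

Query 1 returns: [(4,)]
Query 2 returns: [(3,)]

Reason: COUNT(*) includes NULLs, COUNT(column) excludes them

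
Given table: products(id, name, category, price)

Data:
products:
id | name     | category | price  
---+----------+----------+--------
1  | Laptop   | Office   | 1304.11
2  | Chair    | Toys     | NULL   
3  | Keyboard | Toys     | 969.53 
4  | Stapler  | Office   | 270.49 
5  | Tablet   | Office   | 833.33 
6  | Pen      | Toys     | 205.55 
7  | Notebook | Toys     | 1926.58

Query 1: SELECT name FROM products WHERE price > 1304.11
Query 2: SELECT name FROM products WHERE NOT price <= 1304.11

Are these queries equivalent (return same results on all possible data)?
Yes, equivalent

Both queries return: [('Notebook',)]

Reason: Both filter price > 1304.11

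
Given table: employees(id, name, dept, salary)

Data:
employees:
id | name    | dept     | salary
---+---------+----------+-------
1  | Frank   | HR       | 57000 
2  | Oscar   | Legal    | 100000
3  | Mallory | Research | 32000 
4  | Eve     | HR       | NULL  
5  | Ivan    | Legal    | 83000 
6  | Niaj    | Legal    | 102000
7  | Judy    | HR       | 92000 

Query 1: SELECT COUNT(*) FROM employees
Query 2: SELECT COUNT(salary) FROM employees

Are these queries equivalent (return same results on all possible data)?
No, not equivalent

Query 1 returns: [(7,)]
Query 2 returns: [(6,)]

Reason: COUNT(*) includes NULLs, COUNT(column) excludes them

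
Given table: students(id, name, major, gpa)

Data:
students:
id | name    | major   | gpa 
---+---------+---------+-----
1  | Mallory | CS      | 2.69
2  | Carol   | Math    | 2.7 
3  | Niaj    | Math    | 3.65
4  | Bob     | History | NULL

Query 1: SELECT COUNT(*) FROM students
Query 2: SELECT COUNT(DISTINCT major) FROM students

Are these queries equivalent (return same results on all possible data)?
No, not equivalent

Query 1 returns: [(4,)]
Query 2 returns: [(3,)]

Reason: COUNT(*) counts rows, COUNT(DISTINCT major) counts unique majors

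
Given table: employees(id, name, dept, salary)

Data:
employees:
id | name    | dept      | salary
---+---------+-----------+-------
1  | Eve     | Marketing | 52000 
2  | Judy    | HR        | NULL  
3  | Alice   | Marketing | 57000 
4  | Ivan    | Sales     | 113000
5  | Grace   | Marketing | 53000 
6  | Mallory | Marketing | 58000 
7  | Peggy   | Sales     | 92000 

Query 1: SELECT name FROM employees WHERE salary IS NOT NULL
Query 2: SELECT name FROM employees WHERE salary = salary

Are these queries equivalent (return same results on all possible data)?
Yes, equivalent

Both queries return: [('Alice',), ('Eve',), ('Grace',), ('Ivan',), ('Mallory',), ('Peggy',)]

Reason: IS NOT NULL vs self-equality (both exclude NULLs)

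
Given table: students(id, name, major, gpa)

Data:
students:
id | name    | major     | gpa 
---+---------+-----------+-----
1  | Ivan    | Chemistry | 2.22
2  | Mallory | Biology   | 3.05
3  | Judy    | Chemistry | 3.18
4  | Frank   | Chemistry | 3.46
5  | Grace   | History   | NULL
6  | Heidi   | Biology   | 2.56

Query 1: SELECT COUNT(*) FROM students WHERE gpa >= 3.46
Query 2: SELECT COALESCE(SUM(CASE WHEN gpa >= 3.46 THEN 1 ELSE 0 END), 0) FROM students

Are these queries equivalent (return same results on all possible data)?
Yes, equivalent

Both queries return: [(1,)]

Reason: COUNT with WHERE vs conditional SUM (COALESCE handles empty-table NULL)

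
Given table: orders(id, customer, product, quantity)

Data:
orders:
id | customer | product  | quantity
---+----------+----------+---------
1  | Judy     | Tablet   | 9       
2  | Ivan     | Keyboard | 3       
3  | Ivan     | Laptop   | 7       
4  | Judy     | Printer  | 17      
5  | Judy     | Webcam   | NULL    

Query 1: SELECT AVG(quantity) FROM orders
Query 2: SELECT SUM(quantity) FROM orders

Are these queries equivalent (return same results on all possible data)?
No, not equivalent

Query 1 returns: [(9.0,)]
Query 2 returns: [(36,)]

Reason: AVG vs SUM give different aggregate values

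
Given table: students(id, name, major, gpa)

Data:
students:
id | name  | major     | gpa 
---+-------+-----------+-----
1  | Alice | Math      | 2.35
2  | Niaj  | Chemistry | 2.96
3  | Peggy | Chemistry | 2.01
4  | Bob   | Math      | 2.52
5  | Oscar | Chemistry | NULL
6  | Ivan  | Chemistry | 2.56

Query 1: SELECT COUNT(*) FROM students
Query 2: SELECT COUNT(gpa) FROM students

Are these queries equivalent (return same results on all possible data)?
No, not equivalent

Query 1 returns: [(6,)]
Query 2 returns: [(5,)]

Reason: COUNT(*) includes NULLs, COUNT(column) excludes them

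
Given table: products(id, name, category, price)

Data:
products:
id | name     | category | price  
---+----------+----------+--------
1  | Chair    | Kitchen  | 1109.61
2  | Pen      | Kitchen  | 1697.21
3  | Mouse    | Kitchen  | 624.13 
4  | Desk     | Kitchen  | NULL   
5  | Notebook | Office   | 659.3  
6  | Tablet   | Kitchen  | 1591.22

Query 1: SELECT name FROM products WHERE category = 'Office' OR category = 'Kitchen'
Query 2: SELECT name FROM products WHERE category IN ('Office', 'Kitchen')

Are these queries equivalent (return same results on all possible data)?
Yes, equivalent

Both queries return: [('Chair',), ('Desk',), ('Mouse',), ('Notebook',), ('Pen',), ('Tablet',)]

Reason: OR vs IN are equivalent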